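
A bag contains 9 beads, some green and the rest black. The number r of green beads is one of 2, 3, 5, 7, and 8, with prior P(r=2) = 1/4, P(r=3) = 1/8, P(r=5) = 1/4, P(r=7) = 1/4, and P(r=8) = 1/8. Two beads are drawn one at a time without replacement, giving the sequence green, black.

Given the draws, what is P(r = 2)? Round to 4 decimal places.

Compute the likelihood of the observed sequence for each case: P(data | r = 2) = (2/9)(7/8) = 7/36; P(data | r = 3) = (3/9)(6/8) = 1/4; P(data | r = 5) = (5/9)(4/8) = 5/18; P(data | r = 7) = (7/9)(2/8) = 7/36; P(data | r = 8) = (8/9)(1/8) = 1/9.
Multiplying each by its prior: 1/4 · 7/36 = 7/144, 1/8 · 1/4 = 1/32, 1/4 · 5/18 = 5/72, 1/4 · 7/36 = 7/144, 1/8 · 1/9 = 1/72; with total 61/288.
So P(r = 2 | data) = (7/144) / (61/288) = 14/61.

0.2295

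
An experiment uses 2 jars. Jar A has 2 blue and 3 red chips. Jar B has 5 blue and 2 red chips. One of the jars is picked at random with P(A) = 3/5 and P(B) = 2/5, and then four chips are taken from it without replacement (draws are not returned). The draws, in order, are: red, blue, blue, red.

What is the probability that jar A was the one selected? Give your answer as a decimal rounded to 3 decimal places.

For each hypothesis, P(data | H) works out to: P(data | jar A) = (3/5)(2/4)(1/3)(2/2) = 0.1; P(data | jar B) = (2/7)(5/6)(4/5)(1/4) = 0.047619.
The prior-weighted likelihoods are 3/5 · 0.1 = 0.06, 2/5 · 0.047619 = 0.019048; summing to 0.079048.
Therefore the posterior P(jar A | data) = (0.06) / (0.079048) = 0.75904.

0.759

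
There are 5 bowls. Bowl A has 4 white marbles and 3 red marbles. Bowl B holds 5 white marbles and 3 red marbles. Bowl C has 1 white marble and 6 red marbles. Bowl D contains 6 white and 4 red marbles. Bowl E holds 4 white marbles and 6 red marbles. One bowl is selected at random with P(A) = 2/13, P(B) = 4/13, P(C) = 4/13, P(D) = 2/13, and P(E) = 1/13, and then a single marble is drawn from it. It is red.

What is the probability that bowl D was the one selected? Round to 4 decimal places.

For each hypothesis, P(data | H) works out to: P(data | bowl A) = (3/7) = 3/7; P(data | bowl B) = (3/8) = 3/8; P(data | bowl C) = (6/7) = 6/7; P(data | bowl D) = (4/10) = 2/5; P(data | bowl E) = (6/10) = 3/5.
Multiplying each by its prior: 2/13 · 3/7 = 6/91, 4/13 · 3/8 = 3/26, 4/13 · 6/7 = 24/91, 2/13 · 2/5 = 4/65, 1/13 · 3/5 = 3/65; these sum to 503/910.
So P(bowl D | data) = (4/65) / (503/910) = 56/503.

0.1113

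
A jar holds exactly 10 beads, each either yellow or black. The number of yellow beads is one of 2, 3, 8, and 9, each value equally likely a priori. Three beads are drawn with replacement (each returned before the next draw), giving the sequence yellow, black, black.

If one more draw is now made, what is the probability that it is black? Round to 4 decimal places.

0.6728

Compute the likelihood of the observed sequence for each case: P(data | r = 2) = (2/10)(8/10)(8/10) = 0.128; P(data | r = 3) = (3/10)(7/10)(7/10) = 0.147; P(data | r = 8) = (8/10)(2/10)(2/10) = 0.032; P(data | r = 9) = (9/10)(1/10)(1/10) = 0.009.
Weighting by the prior gives 1/4 · 0.128 = 0.032, 1/4 · 0.147 = 0.03675, 1/4 · 0.032 = 0.008, 1/4 · 0.009 = 0.00225; summing to 0.079.
The posterior is then P(r = 2 | data) = 0.40506, P(r = 3 | data) = 0.46519, P(r = 8 | data) = 0.10127, P(r = 9 | data) = 0.028481.
Averaging over the posterior, P(black next | data) = (4/5)(0.40506) + (7/10)(0.46519) + (1/5)(0.10127) + (1/10)(0.028481) = 0.67278.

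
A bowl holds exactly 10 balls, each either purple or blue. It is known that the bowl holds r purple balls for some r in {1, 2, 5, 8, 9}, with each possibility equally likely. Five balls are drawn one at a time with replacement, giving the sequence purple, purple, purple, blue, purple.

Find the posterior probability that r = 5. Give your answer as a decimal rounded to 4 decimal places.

Under each hypothesis, the probability of the observed sequence is: P(data | r = 1) = (1/10)(1/10)(1/10)(9/10)(1/10) = 9e-05; P(data | r = 2) = (2/10)(2/10)(2/10)(8/10)(2/10) = 0.00128; P(data | r = 5) = (5/10)(5/10)(5/10)(5/10)(5/10) = 0.03125; P(data | r = 8) = (8/10)(8/10)(8/10)(2/10)(8/10) = 0.08192; P(data | r = 9) = (9/10)(9/10)(9/10)(1/10)(9/10) = 0.06561.
Multiplying each by its prior: 1/5 · 9e-05 = 1.8e-05, 1/5 · 0.00128 = 0.000256, 1/5 · 0.03125 = 0.00625, 1/5 · 0.08192 = 0.016384, 1/5 · 0.06561 = 0.013122; these sum to 0.03603.
By Bayes' rule, P(r = 5 | data) = (0.00625) / (0.03603) = 0.17347.

0.1735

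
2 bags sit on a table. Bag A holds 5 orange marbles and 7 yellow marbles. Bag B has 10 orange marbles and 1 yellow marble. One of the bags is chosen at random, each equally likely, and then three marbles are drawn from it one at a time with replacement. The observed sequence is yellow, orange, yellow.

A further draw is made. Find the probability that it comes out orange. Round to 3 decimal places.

For each hypothesis, P(data | H) works out to: P(data | bag A) = (7/12)(5/12)(7/12) = 0.14178; P(data | bag B) = (1/11)(10/11)(1/11) = 0.0075131.
The prior-weighted likelihoods are 1/2 · 0.14178 = 0.070891, 1/2 · 0.0075131 = 0.0037566; with total 0.074648.
Normalising, the posterior is P(bag A | data) = 0.94968, P(bag B | data) = 0.050324.
The predictive probability is P(orange next | data) = (5/12)(0.94968) + (10/11)(0.050324) = 0.44145.

0.441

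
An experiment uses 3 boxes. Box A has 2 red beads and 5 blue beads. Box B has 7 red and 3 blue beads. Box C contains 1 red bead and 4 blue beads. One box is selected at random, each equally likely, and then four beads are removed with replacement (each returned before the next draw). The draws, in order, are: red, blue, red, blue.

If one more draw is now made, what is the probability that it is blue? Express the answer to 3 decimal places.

0.570

Compute the likelihood of the observed sequence for each case: P(data | box A) = (2/7)(5/7)(2/7)(5/7) = 0.041649; P(data | box B) = (7/10)(3/10)(7/10)(3/10) = 0.0441; P(data | box C) = (1/5)(4/5)(1/5)(4/5) = 0.0256.
Weighting by the prior gives 1/3 · 0.041649 = 0.013883, 1/3 · 0.0441 = 0.0147, 1/3 · 0.0256 = 0.0085333; summing to 0.037116.
Dividing through by the total gives posterior P(box A | data) = 0.37404, P(box B | data) = 0.39605, P(box C | data) = 0.22991.
Averaging over the posterior, P(blue next | data) = (5/7)(0.37404) + (3/10)(0.39605) + (4/5)(0.22991) = 0.56991.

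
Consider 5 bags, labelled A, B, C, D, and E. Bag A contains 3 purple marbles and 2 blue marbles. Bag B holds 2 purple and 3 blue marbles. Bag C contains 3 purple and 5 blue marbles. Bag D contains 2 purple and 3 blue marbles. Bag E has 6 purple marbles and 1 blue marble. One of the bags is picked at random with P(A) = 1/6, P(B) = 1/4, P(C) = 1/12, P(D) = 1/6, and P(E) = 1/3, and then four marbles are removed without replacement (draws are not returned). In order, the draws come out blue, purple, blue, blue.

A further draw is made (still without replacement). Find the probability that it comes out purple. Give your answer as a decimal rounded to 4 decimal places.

0.9118

The likelihood of the observed sequence under each hypothesis: P(data | bag A) = (2/5)(3/4)(1/3)(0/2) = 0; P(data | bag B) = (3/5)(2/4)(2/3)(1/2) = 1/10; P(data | bag C) = (5/8)(3/7)(4/6)(3/5) = 3/28; P(data | bag D) = (3/5)(2/4)(2/3)(1/2) = 1/10; P(data | bag E) = (1/7)(6/6)(0/5) = 0.
The prior-weighted likelihoods are 1/6 · 0 = 0, 1/4 · 1/10 = 1/40, 1/12 · 3/28 = 1/112, 1/6 · 1/10 = 1/60, 1/3 · 0 = 0; summing to 17/336.
Normalising, the posterior is P(bag A | data) = 0, P(bag B | data) = 42/85, P(bag C | data) = 3/17, P(bag D | data) = 28/85, P(bag E | data) = 0.
The predictive probability is P(purple next | data) = (1)(42/85) + (1/2)(3/17) + (1)(28/85) = 31/34.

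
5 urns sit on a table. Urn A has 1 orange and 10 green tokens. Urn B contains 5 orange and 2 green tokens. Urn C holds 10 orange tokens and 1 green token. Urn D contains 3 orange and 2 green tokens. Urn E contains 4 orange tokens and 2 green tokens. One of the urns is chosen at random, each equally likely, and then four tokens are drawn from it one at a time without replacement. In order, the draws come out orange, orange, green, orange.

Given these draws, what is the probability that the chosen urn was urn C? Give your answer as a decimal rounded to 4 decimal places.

For each hypothesis, P(data | H) works out to: P(data | urn A) = (1/11)(0/10) = 0; P(data | urn B) = (5/7)(4/6)(2/5)(3/4) = 0.14286; P(data | urn C) = (10/11)(9/10)(1/9)(8/8) = 0.090909; P(data | urn D) = (3/5)(2/4)(2/3)(1/2) = 0.1; P(data | urn E) = (4/6)(3/5)(2/4)(2/3) = 0.13333.
Multiplying each by its prior: 1/5 · 0 = 0, 1/5 · 0.14286 = 0.028571, 1/5 · 0.090909 = 0.018182, 1/5 · 0.1 = 0.02, 1/5 · 0.13333 = 0.026667; these sum to 0.09342.
So P(urn C | data) = (0.018182) / (0.09342) = 0.19462.

0.1946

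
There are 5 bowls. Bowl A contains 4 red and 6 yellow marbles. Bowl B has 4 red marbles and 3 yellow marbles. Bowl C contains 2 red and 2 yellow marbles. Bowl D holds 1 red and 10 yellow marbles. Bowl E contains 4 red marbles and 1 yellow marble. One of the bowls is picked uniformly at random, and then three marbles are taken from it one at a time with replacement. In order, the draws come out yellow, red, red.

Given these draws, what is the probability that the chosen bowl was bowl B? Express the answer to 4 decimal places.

The likelihood of the observed sequence under each hypothesis: P(data | bowl A) = (6/10)(4/10)(4/10) = 0.096; P(data | bowl B) = (3/7)(4/7)(4/7) = 0.13994; P(data | bowl C) = (2/4)(2/4)(2/4) = 0.125; P(data | bowl D) = (10/11)(1/11)(1/11) = 0.0075131; P(data | bowl E) = (1/5)(4/5)(4/5) = 0.128.
The prior-weighted likelihoods are 1/5 · 0.096 = 0.0192, 1/5 · 0.13994 = 0.027988, 1/5 · 0.125 = 0.025, 1/5 · 0.0075131 = 0.0015026, 1/5 · 0.128 = 0.0256; summing to 0.099291.
By Bayes' rule, P(bowl B | data) = (0.027988) / (0.099291) = 0.28188.

0.2819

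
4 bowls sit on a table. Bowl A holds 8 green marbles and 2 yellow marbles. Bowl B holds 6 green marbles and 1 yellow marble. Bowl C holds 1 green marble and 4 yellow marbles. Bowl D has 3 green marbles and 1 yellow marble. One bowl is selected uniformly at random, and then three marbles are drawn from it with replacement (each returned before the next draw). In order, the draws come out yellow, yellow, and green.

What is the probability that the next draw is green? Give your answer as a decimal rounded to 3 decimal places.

Under each hypothesis, the probability of the observed sequence is: P(data | bowl A) = (2/10)(2/10)(8/10) = 0.032; P(data | bowl B) = (1/7)(1/7)(6/7) = 0.017493; P(data | bowl C) = (4/5)(4/5)(1/5) = 0.128; P(data | bowl D) = (1/4)(1/4)(3/4) = 0.046875.
The prior-weighted likelihoods are 1/4 · 0.032 = 0.008, 1/4 · 0.017493 = 0.0043732, 1/4 · 0.128 = 0.032, 1/4 · 0.046875 = 0.011719; with total 0.056092.
Dividing through by the total gives posterior P(bowl A | data) = 0.14262, P(bowl B | data) = 0.077964, P(bowl C | data) = 0.57049, P(bowl D | data) = 0.20892.
So P(green next | data) = Σ P(green next | H) P(H | data) = (4/5)(0.14262) + (6/7)(0.077964) + (1/5)(0.57049) + (3/4)(0.20892) = 0.45171.

0.452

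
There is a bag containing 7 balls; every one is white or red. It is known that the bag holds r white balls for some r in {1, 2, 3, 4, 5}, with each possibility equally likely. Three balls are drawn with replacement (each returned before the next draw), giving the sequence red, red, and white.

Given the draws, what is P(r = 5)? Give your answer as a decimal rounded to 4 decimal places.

0.1053

The likelihood of the observed sequence under each hypothesis: P(data | r = 1) = (6/7)(6/7)(1/7) = 0.10496; P(data | r = 2) = (5/7)(5/7)(2/7) = 0.14577; P(data | r = 3) = (4/7)(4/7)(3/7) = 0.13994; P(data | r = 4) = (3/7)(3/7)(4/7) = 0.10496; P(data | r = 5) = (2/7)(2/7)(5/7) = 0.058309.
The prior-weighted likelihoods are 1/5 · 0.10496 = 0.020991, 1/5 · 0.14577 = 0.029155, 1/5 · 0.13994 = 0.027988, 1/5 · 0.10496 = 0.020991, 1/5 · 0.058309 = 0.011662; summing to 0.11079.
By Bayes' rule, P(r = 5 | data) = (0.011662) / (0.11079) = 0.10526.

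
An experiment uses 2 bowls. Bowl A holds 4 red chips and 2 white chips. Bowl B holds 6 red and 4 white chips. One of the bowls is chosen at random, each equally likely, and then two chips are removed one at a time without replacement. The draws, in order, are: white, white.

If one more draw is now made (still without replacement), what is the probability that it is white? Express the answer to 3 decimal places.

For each hypothesis, P(data | H) works out to: P(data | bowl A) = (2/6)(1/5) = 1/15; P(data | bowl B) = (4/10)(3/9) = 2/15.
The prior-weighted likelihoods are 1/2 · 1/15 = 1/30, 1/2 · 2/15 = 1/15; these sum to 1/10.
Dividing through by the total gives posterior P(bowl A | data) = 1/3, P(bowl B | data) = 2/3.
So P(white next | data) = Σ P(white next | H) P(H | data) = (0)(1/3) + (1/4)(2/3) = 1/6.

0.167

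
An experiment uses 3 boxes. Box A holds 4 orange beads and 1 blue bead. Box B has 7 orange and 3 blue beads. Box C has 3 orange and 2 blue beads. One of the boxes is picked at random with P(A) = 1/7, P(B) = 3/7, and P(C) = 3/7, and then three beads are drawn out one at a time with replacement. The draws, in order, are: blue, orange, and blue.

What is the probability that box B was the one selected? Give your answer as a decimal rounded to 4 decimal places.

Compute the likelihood of the observed sequence for each case: P(data | box A) = (1/5)(4/5)(1/5) = 0.032; P(data | box B) = (3/10)(7/10)(3/10) = 0.063; P(data | box C) = (2/5)(3/5)(2/5) = 0.096.
The prior-weighted likelihoods are 1/7 · 0.032 = 0.0045714, 3/7 · 0.063 = 0.027, 3/7 · 0.096 = 0.041143; with total 0.072714.
By Bayes' rule, P(box B | data) = (0.027) / (0.072714) = 0.37132.

0.3713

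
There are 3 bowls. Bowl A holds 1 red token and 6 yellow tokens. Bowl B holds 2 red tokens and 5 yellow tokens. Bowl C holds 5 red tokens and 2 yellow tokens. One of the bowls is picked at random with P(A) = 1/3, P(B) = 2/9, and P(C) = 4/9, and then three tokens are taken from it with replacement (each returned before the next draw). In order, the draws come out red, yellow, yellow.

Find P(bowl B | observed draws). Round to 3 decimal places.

For each hypothesis, P(data | H) works out to: P(data | bowl A) = (1/7)(6/7)(6/7) = 0.10496; P(data | bowl B) = (2/7)(5/7)(5/7) = 0.14577; P(data | bowl C) = (5/7)(2/7)(2/7) = 0.058309.
Weighting by the prior gives 1/3 · 0.10496 = 0.034985, 2/9 · 0.14577 = 0.032394, 4/9 · 0.058309 = 0.025915; with total 0.093294.
Therefore the posterior P(bowl B | data) = (0.032394) / (0.093294) = 0.34722.

0.347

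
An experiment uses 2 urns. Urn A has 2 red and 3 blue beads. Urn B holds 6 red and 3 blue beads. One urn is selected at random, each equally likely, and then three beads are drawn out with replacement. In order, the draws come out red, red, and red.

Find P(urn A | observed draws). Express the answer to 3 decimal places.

Under each hypothesis, the probability of the observed sequence is: P(data | urn A) = (2/5)(2/5)(2/5) = 0.064; P(data | urn B) = (6/9)(6/9)(6/9) = 0.2963.
The prior-weighted likelihoods are 1/2 · 0.064 = 0.032, 1/2 · 0.2963 = 0.14815; with total 0.18015.
So P(urn A | data) = (0.032) / (0.18015) = 0.17763.

0.178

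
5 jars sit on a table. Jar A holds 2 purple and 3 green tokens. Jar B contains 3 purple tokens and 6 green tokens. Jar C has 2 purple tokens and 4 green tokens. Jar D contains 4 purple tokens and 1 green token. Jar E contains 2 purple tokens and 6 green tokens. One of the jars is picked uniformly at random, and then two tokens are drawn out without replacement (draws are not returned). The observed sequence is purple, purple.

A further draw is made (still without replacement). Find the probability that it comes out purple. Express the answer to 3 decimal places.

Compute the likelihood of the observed sequence for each case: P(data | jar A) = (2/5)(1/4) = 1/10; P(data | jar B) = (3/9)(2/8) = 1/12; P(data | jar C) = (2/6)(1/5) = 1/15; P(data | jar D) = (4/5)(3/4) = 3/5; P(data | jar E) = (2/8)(1/7) = 1/28.
Multiplying each by its prior: 1/5 · 1/10 = 1/50, 1/5 · 1/12 = 1/60, 1/5 · 1/15 = 1/75, 1/5 · 3/5 = 3/25, 1/5 · 1/28 = 1/140; these sum to 31/175.
The posterior is then P(jar A | data) = 7/62, P(jar B | data) = 35/372, P(jar C | data) = 7/93, P(jar D | data) = 21/31, P(jar E | data) = 5/124.
Averaging over the posterior, P(purple next | data) = (0)(7/62) + (1/7)(35/372) + (0)(7/93) + (2/3)(21/31) + (0)(5/124) = 173/372.

0.465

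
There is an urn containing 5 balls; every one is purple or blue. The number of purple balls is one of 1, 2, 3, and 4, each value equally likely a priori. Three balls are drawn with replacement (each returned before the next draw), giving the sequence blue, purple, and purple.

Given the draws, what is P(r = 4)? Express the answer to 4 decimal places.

0.3200

The likelihood of the observed sequence under each hypothesis: P(data | r = 1) = (4/5)(1/5)(1/5) = 4/125; P(data | r = 2) = (3/5)(2/5)(2/5) = 12/125; P(data | r = 3) = (2/5)(3/5)(3/5) = 18/125; P(data | r = 4) = (1/5)(4/5)(4/5) = 16/125.
Weighting by the prior gives 1/4 · 4/125 = 1/125, 1/4 · 12/125 = 3/125, 1/4 · 18/125 = 9/250, 1/4 · 16/125 = 4/125; these sum to 1/10.
Hence P(r = 4 | data) = (4/125) / (1/10) = 8/25.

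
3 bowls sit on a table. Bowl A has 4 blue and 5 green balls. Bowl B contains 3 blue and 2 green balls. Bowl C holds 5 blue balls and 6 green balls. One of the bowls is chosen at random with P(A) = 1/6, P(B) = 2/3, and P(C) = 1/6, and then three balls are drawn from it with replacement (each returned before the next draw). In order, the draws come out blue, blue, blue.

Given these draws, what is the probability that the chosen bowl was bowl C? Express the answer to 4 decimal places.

0.0898

The likelihood of the observed sequence under each hypothesis: P(data | bowl A) = (4/9)(4/9)(4/9) = 0.087791; P(data | bowl B) = (3/5)(3/5)(3/5) = 0.216; P(data | bowl C) = (5/11)(5/11)(5/11) = 0.093914.
The prior-weighted likelihoods are 1/6 · 0.087791 = 0.014632, 2/3 · 0.216 = 0.144, 1/6 · 0.093914 = 0.015652; summing to 0.17428.
Hence P(bowl C | data) = (0.015652) / (0.17428) = 0.08981.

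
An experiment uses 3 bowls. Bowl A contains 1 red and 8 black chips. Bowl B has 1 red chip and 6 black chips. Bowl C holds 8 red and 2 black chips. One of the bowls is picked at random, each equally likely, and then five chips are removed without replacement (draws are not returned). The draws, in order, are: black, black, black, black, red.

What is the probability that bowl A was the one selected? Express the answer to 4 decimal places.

0.4375

The likelihood of the observed sequence under each hypothesis: P(data | bowl A) = (8/9)(7/8)(6/7)(5/6)(1/5) = 1/9; P(data | bowl B) = (6/7)(5/6)(4/5)(3/4)(1/3) = 1/7; P(data | bowl C) = (2/10)(1/9)(0/8) = 0.
The prior-weighted likelihoods are 1/3 · 1/9 = 1/27, 1/3 · 1/7 = 1/21, 1/3 · 0 = 0; with total 16/189.
Hence P(bowl A | data) = (1/27) / (16/189) = 7/16.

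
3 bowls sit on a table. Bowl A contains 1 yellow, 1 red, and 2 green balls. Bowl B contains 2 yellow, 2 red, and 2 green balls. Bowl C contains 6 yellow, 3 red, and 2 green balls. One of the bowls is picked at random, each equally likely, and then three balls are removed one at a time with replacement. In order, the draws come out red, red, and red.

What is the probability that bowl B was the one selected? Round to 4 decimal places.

0.5077

For each hypothesis, P(data | H) works out to: P(data | bowl A) = (1/4)(1/4)(1/4) = 0.015625; P(data | bowl B) = (2/6)(2/6)(2/6) = 0.037037; P(data | bowl C) = (3/11)(3/11)(3/11) = 0.020285.
The prior-weighted likelihoods are 1/3 · 0.015625 = 0.0052083, 1/3 · 0.037037 = 0.012346, 1/3 · 0.020285 = 0.0067618; summing to 0.024316.
Hence P(bowl B | data) = (0.012346) / (0.024316) = 0.50772.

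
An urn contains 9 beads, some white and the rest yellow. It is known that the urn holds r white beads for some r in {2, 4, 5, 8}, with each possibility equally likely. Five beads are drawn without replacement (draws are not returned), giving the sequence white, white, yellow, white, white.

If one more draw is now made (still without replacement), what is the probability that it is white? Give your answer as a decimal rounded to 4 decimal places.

Compute the likelihood of the observed sequence for each case: P(data | r = 2) = (2/9)(1/8)(7/7)(0/6) = 0; P(data | r = 4) = (4/9)(3/8)(5/7)(2/6)(1/5) = 1/126; P(data | r = 5) = (5/9)(4/8)(4/7)(3/6)(2/5) = 2/63; P(data | r = 8) = (8/9)(7/8)(1/7)(6/6)(5/5) = 1/9.
Weighting by the prior gives 1/4 · 0 = 0, 1/4 · 1/126 = 1/504, 1/4 · 2/63 = 1/126, 1/4 · 1/9 = 1/36; these sum to 19/504.
Dividing through by the total gives posterior P(r = 2 | data) = 0, P(r = 4 | data) = 1/19, P(r = 5 | data) = 4/19, P(r = 8 | data) = 14/19.
So P(white next | data) = Σ P(white next | H) P(H | data) = (0)(1/19) + (1/4)(4/19) + (1)(14/19) = 15/19.

0.7895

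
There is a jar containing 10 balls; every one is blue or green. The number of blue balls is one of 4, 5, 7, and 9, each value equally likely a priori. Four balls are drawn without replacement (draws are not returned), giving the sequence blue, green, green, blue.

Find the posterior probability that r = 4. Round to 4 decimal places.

The likelihood of the observed sequence under each hypothesis: P(data | r = 4) = (4/10)(6/9)(5/8)(3/7) = 0.071429; P(data | r = 5) = (5/10)(5/9)(4/8)(4/7) = 0.079365; P(data | r = 7) = (7/10)(3/9)(2/8)(6/7) = 0.05; P(data | r = 9) = (9/10)(1/9)(0/8) = 0.
The prior-weighted likelihoods are 1/4 · 0.071429 = 0.017857, 1/4 · 0.079365 = 0.019841, 1/4 · 0.05 = 0.0125, 1/4 · 0 = 0; summing to 0.050198.
So P(r = 4 | data) = (0.017857) / (0.050198) = 0.35573.

0.3557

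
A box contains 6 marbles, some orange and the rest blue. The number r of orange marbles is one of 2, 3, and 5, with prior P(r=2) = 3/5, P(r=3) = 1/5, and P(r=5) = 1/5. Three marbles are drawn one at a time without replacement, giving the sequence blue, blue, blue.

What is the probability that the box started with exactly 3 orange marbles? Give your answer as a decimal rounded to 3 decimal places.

The likelihood of the observed sequence under each hypothesis: P(data | r = 2) = (4/6)(3/5)(2/4) = 1/5; P(data | r = 3) = (3/6)(2/5)(1/4) = 1/20; P(data | r = 5) = (1/6)(0/5) = 0.
Multiplying each by its prior: 3/5 · 1/5 = 3/25, 1/5 · 1/20 = 1/100, 1/5 · 0 = 0; with total 13/100.
Hence P(r = 3 | data) = (1/100) / (13/100) = 1/13.

0.077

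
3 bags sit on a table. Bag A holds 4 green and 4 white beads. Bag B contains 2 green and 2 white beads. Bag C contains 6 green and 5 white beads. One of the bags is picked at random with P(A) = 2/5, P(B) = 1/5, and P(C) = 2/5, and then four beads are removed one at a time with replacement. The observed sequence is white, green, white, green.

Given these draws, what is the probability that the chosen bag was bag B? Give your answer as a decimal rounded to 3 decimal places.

0.201

For each hypothesis, P(data | H) works out to: P(data | bag A) = (4/8)(4/8)(4/8)(4/8) = 0.0625; P(data | bag B) = (2/4)(2/4)(2/4)(2/4) = 0.0625; P(data | bag C) = (5/11)(6/11)(5/11)(6/11) = 0.061471.
The prior-weighted likelihoods are 2/5 · 0.0625 = 0.025, 1/5 · 0.0625 = 0.0125, 2/5 · 0.061471 = 0.024588; with total 0.062088.
Therefore the posterior P(bag B | data) = (0.0125) / (0.062088) = 0.20133.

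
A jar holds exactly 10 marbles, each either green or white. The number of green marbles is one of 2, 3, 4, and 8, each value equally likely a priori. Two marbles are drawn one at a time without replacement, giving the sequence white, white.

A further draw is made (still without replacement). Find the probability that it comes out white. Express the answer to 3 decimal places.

Compute the likelihood of the observed sequence for each case: P(data | r = 2) = (8/10)(7/9) = 28/45; P(data | r = 3) = (7/10)(6/9) = 7/15; P(data | r = 4) = (6/10)(5/9) = 1/3; P(data | r = 8) = (2/10)(1/9) = 1/45.
Multiplying each by its prior: 1/4 · 28/45 = 7/45, 1/4 · 7/15 = 7/60, 1/4 · 1/3 = 1/12, 1/4 · 1/45 = 1/180; summing to 13/36.
Normalising, the posterior is P(r = 2 | data) = 28/65, P(r = 3 | data) = 21/65, P(r = 4 | data) = 3/13, P(r = 8 | data) = 1/65.
So P(white next | data) = Σ P(white next | H) P(H | data) = (3/4)(28/65) + (5/8)(21/65) + (1/2)(3/13) + (0)(1/65) = 333/520.

0.640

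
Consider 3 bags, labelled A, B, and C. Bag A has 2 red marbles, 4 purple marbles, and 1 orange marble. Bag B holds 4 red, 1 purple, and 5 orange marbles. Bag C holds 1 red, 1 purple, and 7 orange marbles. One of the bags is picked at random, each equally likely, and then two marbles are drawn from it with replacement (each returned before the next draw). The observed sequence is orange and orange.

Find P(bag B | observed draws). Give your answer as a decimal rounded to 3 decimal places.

0.286

Compute the likelihood of the observed sequence for each case: P(data | bag A) = (1/7)(1/7) = 0.020408; P(data | bag B) = (5/10)(5/10) = 0.25; P(data | bag C) = (7/9)(7/9) = 0.60494.
Weighting by the prior gives 1/3 · 0.020408 = 0.0068027, 1/3 · 0.25 = 0.083333, 1/3 · 0.60494 = 0.20165; summing to 0.29178.
Therefore the posterior P(bag B | data) = (0.083333) / (0.29178) = 0.2856.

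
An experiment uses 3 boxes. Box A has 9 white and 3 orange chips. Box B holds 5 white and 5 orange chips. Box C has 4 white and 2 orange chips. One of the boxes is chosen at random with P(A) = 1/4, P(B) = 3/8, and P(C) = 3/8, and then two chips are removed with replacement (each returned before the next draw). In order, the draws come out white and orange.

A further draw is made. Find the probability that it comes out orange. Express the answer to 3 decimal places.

The likelihood of the observed sequence under each hypothesis: P(data | box A) = (9/12)(3/12) = 3/16; P(data | box B) = (5/10)(5/10) = 1/4; P(data | box C) = (4/6)(2/6) = 2/9.
Multiplying each by its prior: 1/4 · 3/16 = 3/64, 3/8 · 1/4 = 3/32, 3/8 · 2/9 = 1/12; with total 43/192.
Normalising, the posterior is P(box A | data) = 9/43, P(box B | data) = 18/43, P(box C | data) = 16/43.
The predictive probability is P(orange next | data) = (1/4)(9/43) + (1/2)(18/43) + (1/3)(16/43) = 199/516.

0.386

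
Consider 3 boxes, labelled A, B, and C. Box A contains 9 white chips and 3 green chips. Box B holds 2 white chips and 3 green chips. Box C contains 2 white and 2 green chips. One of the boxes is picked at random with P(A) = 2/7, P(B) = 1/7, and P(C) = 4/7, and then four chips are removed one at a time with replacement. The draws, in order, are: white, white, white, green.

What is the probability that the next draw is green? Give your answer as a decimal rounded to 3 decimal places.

Under each hypothesis, the probability of the observed sequence is: P(data | box A) = (9/12)(9/12)(9/12)(3/12) = 0.10547; P(data | box B) = (2/5)(2/5)(2/5)(3/5) = 0.0384; P(data | box C) = (2/4)(2/4)(2/4)(2/4) = 0.0625.
The prior-weighted likelihoods are 2/7 · 0.10547 = 0.030134, 1/7 · 0.0384 = 0.0054857, 4/7 · 0.0625 = 0.035714; summing to 0.071334.
Normalising, the posterior is P(box A | data) = 0.42243, P(box B | data) = 0.076902, P(box C | data) = 0.50066.
So P(green next | data) = Σ P(green next | H) P(H | data) = (1/4)(0.42243) + (3/5)(0.076902) + (1/2)(0.50066) = 0.40208.

0.402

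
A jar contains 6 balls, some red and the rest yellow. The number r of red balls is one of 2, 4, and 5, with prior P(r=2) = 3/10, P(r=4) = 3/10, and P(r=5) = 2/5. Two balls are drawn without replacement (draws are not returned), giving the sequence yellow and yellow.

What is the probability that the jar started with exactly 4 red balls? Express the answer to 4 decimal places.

Compute the likelihood of the observed sequence for each case: P(data | r = 2) = (4/6)(3/5) = 2/5; P(data | r = 4) = (2/6)(1/5) = 1/15; P(data | r = 5) = (1/6)(0/5) = 0.
The prior-weighted likelihoods are 3/10 · 2/5 = 3/25, 3/10 · 1/15 = 1/50, 2/5 · 0 = 0; these sum to 7/50.
Therefore the posterior P(r = 4 | data) = (1/50) / (7/50) = 1/7.

0.1429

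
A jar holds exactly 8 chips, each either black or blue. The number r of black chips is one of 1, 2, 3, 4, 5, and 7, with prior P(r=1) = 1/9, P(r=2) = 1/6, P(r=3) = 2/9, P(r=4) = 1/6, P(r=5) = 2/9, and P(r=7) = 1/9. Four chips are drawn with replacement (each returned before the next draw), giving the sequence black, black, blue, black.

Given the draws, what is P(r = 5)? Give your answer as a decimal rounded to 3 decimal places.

0.411

Under each hypothesis, the probability of the observed sequence is: P(data | r = 1) = (1/8)(1/8)(7/8)(1/8) = 0.001709; P(data | r = 2) = (2/8)(2/8)(6/8)(2/8) = 0.011719; P(data | r = 3) = (3/8)(3/8)(5/8)(3/8) = 0.032959; P(data | r = 4) = (4/8)(4/8)(4/8)(4/8) = 0.0625; P(data | r = 5) = (5/8)(5/8)(3/8)(5/8) = 0.091553; P(data | r = 7) = (7/8)(7/8)(1/8)(7/8) = 0.08374.
The prior-weighted likelihoods are 1/9 · 0.001709 = 0.00018989, 1/6 · 0.011719 = 0.0019531, 2/9 · 0.032959 = 0.0073242, 1/6 · 0.0625 = 0.010417, 2/9 · 0.091553 = 0.020345, 1/9 · 0.08374 = 0.0093045; these sum to 0.049533.
By Bayes' rule, P(r = 5 | data) = (0.020345) / (0.049533) = 0.41073.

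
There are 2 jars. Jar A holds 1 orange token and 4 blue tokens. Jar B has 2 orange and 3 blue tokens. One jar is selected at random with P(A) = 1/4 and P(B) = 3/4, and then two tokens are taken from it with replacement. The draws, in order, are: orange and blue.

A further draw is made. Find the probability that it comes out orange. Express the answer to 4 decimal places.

Compute the likelihood of the observed sequence for each case: P(data | jar A) = (1/5)(4/5) = 4/25; P(data | jar B) = (2/5)(3/5) = 6/25.
Multiplying each by its prior: 1/4 · 4/25 = 1/25, 3/4 · 6/25 = 9/50; summing to 11/50.
The posterior is then P(jar A | data) = 2/11, P(jar B | data) = 9/11.
Averaging over the posterior, P(orange next | data) = (1/5)(2/11) + (2/5)(9/11) = 4/11.

0.3636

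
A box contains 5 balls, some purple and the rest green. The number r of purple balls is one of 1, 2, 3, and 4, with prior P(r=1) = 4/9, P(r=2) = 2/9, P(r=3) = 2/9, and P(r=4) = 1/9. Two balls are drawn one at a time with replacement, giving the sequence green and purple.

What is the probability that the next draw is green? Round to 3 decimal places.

0.582

Under each hypothesis, the probability of the observed sequence is: P(data | r = 1) = (4/5)(1/5) = 4/25; P(data | r = 2) = (3/5)(2/5) = 6/25; P(data | r = 3) = (2/5)(3/5) = 6/25; P(data | r = 4) = (1/5)(4/5) = 4/25.
Weighting by the prior gives 4/9 · 4/25 = 16/225, 2/9 · 6/25 = 4/75, 2/9 · 6/25 = 4/75, 1/9 · 4/25 = 4/225; these sum to 44/225.
The posterior is then P(r = 1 | data) = 4/11, P(r = 2 | data) = 3/11, P(r = 3 | data) = 3/11, P(r = 4 | data) = 1/11.
The predictive probability is P(green next | data) = (4/5)(4/11) + (3/5)(3/11) + (2/5)(3/11) + (1/5)(1/11) = 32/55.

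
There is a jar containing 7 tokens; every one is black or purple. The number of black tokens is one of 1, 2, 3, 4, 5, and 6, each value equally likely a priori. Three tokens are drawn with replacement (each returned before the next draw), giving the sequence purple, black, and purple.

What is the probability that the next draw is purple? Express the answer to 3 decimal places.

0.592

Under each hypothesis, the probability of the observed sequence is: P(data | r = 1) = (6/7)(1/7)(6/7) = 0.10496; P(data | r = 2) = (5/7)(2/7)(5/7) = 0.14577; P(data | r = 3) = (4/7)(3/7)(4/7) = 0.13994; P(data | r = 4) = (3/7)(4/7)(3/7) = 0.10496; P(data | r = 5) = (2/7)(5/7)(2/7) = 0.058309; P(data | r = 6) = (1/7)(6/7)(1/7) = 0.017493.
The prior-weighted likelihoods are 1/6 · 0.10496 = 0.017493, 1/6 · 0.14577 = 0.024295, 1/6 · 0.13994 = 0.023324, 1/6 · 0.10496 = 0.017493, 1/6 · 0.058309 = 0.0097182, 1/6 · 0.017493 = 0.0029155; with total 0.095238.
The posterior is then P(r = 1 | data) = 0.18367, P(r = 2 | data) = 0.2551, P(r = 3 | data) = 0.2449, P(r = 4 | data) = 0.18367, P(r = 5 | data) = 0.10204, P(r = 6 | data) = 0.030612.
So P(purple next | data) = Σ P(purple next | H) P(H | data) = (6/7)(0.18367) + (5/7)(0.2551) + (4/7)(0.2449) + (3/7)(0.18367) + (2/7)(0.10204) + (1/7)(0.030612) = 0.59184.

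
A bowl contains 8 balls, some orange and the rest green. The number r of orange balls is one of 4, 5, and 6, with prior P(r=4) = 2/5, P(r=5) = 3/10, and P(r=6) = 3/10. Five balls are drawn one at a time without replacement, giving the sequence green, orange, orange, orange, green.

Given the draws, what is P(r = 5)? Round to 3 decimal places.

Under each hypothesis, the probability of the observed sequence is: P(data | r = 4) = (4/8)(4/7)(3/6)(2/5)(3/4) = 0.042857; P(data | r = 5) = (3/8)(5/7)(4/6)(3/5)(2/4) = 0.053571; P(data | r = 6) = (2/8)(6/7)(5/6)(4/5)(1/4) = 0.035714.
Multiplying each by its prior: 2/5 · 0.042857 = 0.017143, 3/10 · 0.053571 = 0.016071, 3/10 · 0.035714 = 0.010714; these sum to 0.043929.
Therefore the posterior P(r = 5 | data) = (0.016071) / (0.043929) = 0.36585.

0.366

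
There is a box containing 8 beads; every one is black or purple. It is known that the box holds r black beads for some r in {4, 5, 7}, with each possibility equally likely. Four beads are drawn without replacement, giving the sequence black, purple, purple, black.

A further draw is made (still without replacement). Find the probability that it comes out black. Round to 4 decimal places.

0.6136

Under each hypothesis, the probability of the observed sequence is: P(data | r = 4) = (4/8)(4/7)(3/6)(3/5) = 3/35; P(data | r = 5) = (5/8)(3/7)(2/6)(4/5) = 1/14; P(data | r = 7) = (7/8)(1/7)(0/6) = 0.
Multiplying each by its prior: 1/3 · 3/35 = 1/35, 1/3 · 1/14 = 1/42, 1/3 · 0 = 0; summing to 11/210.
Dividing through by the total gives posterior P(r = 4 | data) = 6/11, P(r = 5 | data) = 5/11, P(r = 7 | data) = 0.
The predictive probability is P(black next | data) = (1/2)(6/11) + (3/4)(5/11) = 27/44.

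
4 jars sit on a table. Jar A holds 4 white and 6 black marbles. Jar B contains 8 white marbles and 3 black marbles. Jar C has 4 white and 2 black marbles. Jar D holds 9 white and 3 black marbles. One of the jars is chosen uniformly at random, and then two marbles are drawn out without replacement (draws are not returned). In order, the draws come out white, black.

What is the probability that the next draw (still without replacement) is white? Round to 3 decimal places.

0.662

For each hypothesis, P(data | H) works out to: P(data | jar A) = (4/10)(6/9) = 0.26667; P(data | jar B) = (8/11)(3/10) = 0.21818; P(data | jar C) = (4/6)(2/5) = 0.26667; P(data | jar D) = (9/12)(3/11) = 0.20455.
The prior-weighted likelihoods are 1/4 · 0.26667 = 0.066667, 1/4 · 0.21818 = 0.054545, 1/4 · 0.26667 = 0.066667, 1/4 · 0.20455 = 0.051136; summing to 0.23902.
Dividing through by the total gives posterior P(jar A | data) = 0.27892, P(jar B | data) = 0.22821, P(jar C | data) = 0.27892, P(jar D | data) = 0.21395.
Averaging over the posterior, P(white next | data) = (3/8)(0.27892) + (7/9)(0.22821) + (3/4)(0.27892) + (4/5)(0.21395) = 0.66244.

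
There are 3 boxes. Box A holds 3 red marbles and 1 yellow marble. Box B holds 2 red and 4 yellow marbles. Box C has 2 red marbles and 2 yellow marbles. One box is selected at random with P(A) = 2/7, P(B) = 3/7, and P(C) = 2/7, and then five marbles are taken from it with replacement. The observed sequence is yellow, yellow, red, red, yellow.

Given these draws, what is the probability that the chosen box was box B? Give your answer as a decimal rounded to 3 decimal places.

0.552

Under each hypothesis, the probability of the observed sequence is: P(data | box A) = (1/4)(1/4)(3/4)(3/4)(1/4) = 0.0087891; P(data | box B) = (4/6)(4/6)(2/6)(2/6)(4/6) = 0.032922; P(data | box C) = (2/4)(2/4)(2/4)(2/4)(2/4) = 0.03125.
Multiplying each by its prior: 2/7 · 0.0087891 = 0.0025112, 3/7 · 0.032922 = 0.014109, 2/7 · 0.03125 = 0.0089286; with total 0.025549.
By Bayes' rule, P(box B | data) = (0.014109) / (0.025549) = 0.55224.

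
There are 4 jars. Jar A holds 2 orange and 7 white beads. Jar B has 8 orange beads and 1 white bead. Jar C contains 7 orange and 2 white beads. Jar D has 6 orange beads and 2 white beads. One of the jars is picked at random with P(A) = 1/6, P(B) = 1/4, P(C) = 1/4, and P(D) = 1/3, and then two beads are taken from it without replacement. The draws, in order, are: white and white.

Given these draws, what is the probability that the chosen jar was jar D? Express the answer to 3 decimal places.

0.103

The likelihood of the observed sequence under each hypothesis: P(data | jar A) = (7/9)(6/8) = 7/12; P(data | jar B) = (1/9)(0/8) = 0; P(data | jar C) = (2/9)(1/8) = 1/36; P(data | jar D) = (2/8)(1/7) = 1/28.
Multiplying each by its prior: 1/6 · 7/12 = 7/72, 1/4 · 0 = 0, 1/4 · 1/36 = 1/144, 1/3 · 1/28 = 1/84; these sum to 13/112.
By Bayes' rule, P(jar D | data) = (1/84) / (13/112) = 4/39.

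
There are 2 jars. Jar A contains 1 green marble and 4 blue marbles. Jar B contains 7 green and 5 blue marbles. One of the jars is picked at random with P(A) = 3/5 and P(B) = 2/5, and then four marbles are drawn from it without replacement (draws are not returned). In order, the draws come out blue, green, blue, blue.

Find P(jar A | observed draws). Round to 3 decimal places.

For each hypothesis, P(data | H) works out to: P(data | jar A) = (4/5)(1/4)(3/3)(2/2) = 0.2; P(data | jar B) = (5/12)(7/11)(4/10)(3/9) = 0.035354.
Weighting by the prior gives 3/5 · 0.2 = 0.12, 2/5 · 0.035354 = 0.014141; summing to 0.13414.
Therefore the posterior P(jar A | data) = (0.12) / (0.13414) = 0.89458.

0.895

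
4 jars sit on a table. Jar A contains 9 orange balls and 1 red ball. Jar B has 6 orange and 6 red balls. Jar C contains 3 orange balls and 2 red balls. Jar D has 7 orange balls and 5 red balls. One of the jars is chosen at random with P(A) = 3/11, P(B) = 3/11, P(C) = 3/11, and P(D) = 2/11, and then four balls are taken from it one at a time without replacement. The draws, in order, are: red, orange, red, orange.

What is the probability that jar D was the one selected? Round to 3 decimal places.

0.211

For each hypothesis, P(data | H) works out to: P(data | jar A) = (1/10)(9/9)(0/8) = 0; P(data | jar B) = (6/12)(6/11)(5/10)(5/9) = 0.075758; P(data | jar C) = (2/5)(3/4)(1/3)(2/2) = 0.1; P(data | jar D) = (5/12)(7/11)(4/10)(6/9) = 0.070707.
The prior-weighted likelihoods are 3/11 · 0 = 0, 3/11 · 0.075758 = 0.020661, 3/11 · 0.1 = 0.027273, 2/11 · 0.070707 = 0.012856; summing to 0.06079.
Therefore the posterior P(jar D | data) = (0.012856) / (0.06079) = 0.21148.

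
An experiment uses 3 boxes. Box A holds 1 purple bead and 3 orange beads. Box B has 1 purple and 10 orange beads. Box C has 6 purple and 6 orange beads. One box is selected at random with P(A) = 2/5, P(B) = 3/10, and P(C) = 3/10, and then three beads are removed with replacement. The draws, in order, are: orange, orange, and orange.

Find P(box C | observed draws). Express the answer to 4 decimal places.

0.0869

Compute the likelihood of the observed sequence for each case: P(data | box A) = (3/4)(3/4)(3/4) = 0.42188; P(data | box B) = (10/11)(10/11)(10/11) = 0.75131; P(data | box C) = (6/12)(6/12)(6/12) = 0.125.
Weighting by the prior gives 2/5 · 0.42188 = 0.16875, 3/10 · 0.75131 = 0.22539, 3/10 · 0.125 = 0.0375; summing to 0.43164.
Hence P(box C | data) = (0.0375) / (0.43164) = 0.086877.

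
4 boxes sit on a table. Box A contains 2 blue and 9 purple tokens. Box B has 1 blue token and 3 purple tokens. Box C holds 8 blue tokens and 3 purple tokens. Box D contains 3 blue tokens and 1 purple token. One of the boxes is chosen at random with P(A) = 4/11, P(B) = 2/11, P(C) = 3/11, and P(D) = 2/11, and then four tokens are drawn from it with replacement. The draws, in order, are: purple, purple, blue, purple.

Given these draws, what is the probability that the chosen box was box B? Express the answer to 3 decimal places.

Compute the likelihood of the observed sequence for each case: P(data | box A) = (9/11)(9/11)(2/11)(9/11) = 0.099583; P(data | box B) = (3/4)(3/4)(1/4)(3/4) = 0.10547; P(data | box C) = (3/11)(3/11)(8/11)(3/11) = 0.014753; P(data | box D) = (1/4)(1/4)(3/4)(1/4) = 0.011719.
Multiplying each by its prior: 4/11 · 0.099583 = 0.036212, 2/11 · 0.10547 = 0.019176, 3/11 · 0.014753 = 0.0040236, 2/11 · 0.011719 = 0.0021307; summing to 0.061543.
So P(box B | data) = (0.019176) / (0.061543) = 0.31159.

0.312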